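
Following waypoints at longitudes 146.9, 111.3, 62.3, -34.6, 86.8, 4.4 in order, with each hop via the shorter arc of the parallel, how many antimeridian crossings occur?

0

Leg 1: +146.9° → +111.3°, shortest Δλ = -35.6° (west) — does not cross 180°.
Leg 2: +111.3° → +62.3°, shortest Δλ = -49.0° (west) — does not cross 180°.
Leg 3: +62.3° → -34.6°, shortest Δλ = -96.9° (west) — does not cross 180°.
Leg 4: -34.6° → +86.8°, shortest Δλ = 121.4° (east) — does not cross 180°.
Leg 5: +86.8° → +4.4°, shortest Δλ = -82.4° (west) — does not cross 180°.
Total crossings: 0.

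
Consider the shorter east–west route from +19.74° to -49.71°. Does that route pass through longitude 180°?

Signed shortest Δλ = ((-49.71 − 19.74 + 180) mod 360) − 180 = -69.45°.
Going west by 69.45° from +19.74° reaches -49.71° without touching 180°.

No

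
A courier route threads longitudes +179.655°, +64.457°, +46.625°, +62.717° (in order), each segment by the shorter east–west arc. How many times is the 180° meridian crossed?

0

Leg 1: +179.655° → +64.457°, shortest Δλ = -115.198° (west) — does not cross 180°.
Leg 2: +64.457° → +46.625°, shortest Δλ = -17.832° (west) — does not cross 180°.
Leg 3: +46.625° → +62.717°, shortest Δλ = 16.092° (east) — does not cross 180°.
Total crossings: 0.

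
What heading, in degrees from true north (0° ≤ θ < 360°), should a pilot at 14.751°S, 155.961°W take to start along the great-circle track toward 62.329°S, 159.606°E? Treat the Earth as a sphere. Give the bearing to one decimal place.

Δλ = 159.606 − -155.961 = 315.567°; wrapped into (−180°, 180°]: -44.433°.
θ = atan2( sin Δλ · cos φ₂ , cos φ₁ · sin φ₂ − sin φ₁ · cos φ₂ · cos Δλ )
  = atan2(-0.32511, -0.77201) = -157.163° → normalised to [0°, 360°): 202.837°.

202.8°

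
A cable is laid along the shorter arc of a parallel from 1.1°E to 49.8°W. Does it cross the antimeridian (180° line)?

Signed shortest Δλ = ((-49.8 − 1.1 + 180) mod 360) − 180 = -50.9°.
Going west by 50.9° from +1.1° reaches -49.8° without touching 180°.

No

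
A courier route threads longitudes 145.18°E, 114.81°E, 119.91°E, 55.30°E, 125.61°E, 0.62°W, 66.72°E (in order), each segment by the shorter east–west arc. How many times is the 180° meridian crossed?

Leg 1: +145.18° → +114.81°, shortest Δλ = -30.37° (west) — does not cross 180°.
Leg 2: +114.81° → +119.91°, shortest Δλ = 5.1° (east) — does not cross 180°.
Leg 3: +119.91° → +55.30°, shortest Δλ = -64.61° (west) — does not cross 180°.
Leg 4: +55.30° → +125.61°, shortest Δλ = 70.31° (east) — does not cross 180°.
Leg 5: +125.61° → -0.62°, shortest Δλ = -126.23° (west) — does not cross 180°.
Leg 6: -0.62° → +66.72°, shortest Δλ = 67.34° (east) — does not cross 180°.
Total crossings: 0.

0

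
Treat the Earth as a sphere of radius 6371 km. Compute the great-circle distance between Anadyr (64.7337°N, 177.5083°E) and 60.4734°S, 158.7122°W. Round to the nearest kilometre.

Δλ = -158.7122 − 177.5083 = -336.2205°; wrapped into (−180°, 180°]: 23.7795°.
Δφ = -60.4734 − 64.7337 = -125.2071°.
a = sin²(Δφ/2) + cos φ₁ · cos φ₂ · sin²(Δλ/2) = 0.797196.
c = 2·atan2(√a, √(1−a)) = 2.20731 rad → d = 6371·c ≈ 14062.74 km.

14063 km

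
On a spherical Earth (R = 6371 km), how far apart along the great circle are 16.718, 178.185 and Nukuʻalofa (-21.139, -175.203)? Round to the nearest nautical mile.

2306 nmi

Δλ = -175.203 − 178.185 = -353.388°; wrapped into (−180°, 180°]: 6.612°.
Δφ = -21.139 − 16.718 = -37.857°.
a = sin²(Δφ/2) + cos φ₁ · cos φ₂ · sin²(Δλ/2) = 0.108198.
c = 2·atan2(√a, √(1−a)) = 0.67035 rad → d = 6371·c ≈ 4270.81 km ≈ 2306.05 nmi.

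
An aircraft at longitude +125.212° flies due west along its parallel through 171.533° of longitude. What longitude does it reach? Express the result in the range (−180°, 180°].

Start at +125.212°; shift −171.533° → -46.321°.
-46.321° already lies in (−180°, 180°].

-46.321°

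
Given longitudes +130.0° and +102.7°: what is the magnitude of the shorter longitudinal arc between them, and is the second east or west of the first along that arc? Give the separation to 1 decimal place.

27.3° west

Raw difference: 102.7 − 130.0 = -27.3°.
Normalise into (−180°, 180°]: -27.3° stays -27.3°.
Negative ⇒ the second point lies to the west; separation 27.3°.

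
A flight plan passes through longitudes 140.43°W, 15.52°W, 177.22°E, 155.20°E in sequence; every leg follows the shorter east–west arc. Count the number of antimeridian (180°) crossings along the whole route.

Leg 1: -140.43° → -15.52°, shortest Δλ = 124.91° (east) — does not cross 180°.
Leg 2: -15.52° → +177.22°, shortest Δλ = -167.26° (west) — crosses 180°.
Leg 3: +177.22° → +155.20°, shortest Δλ = -22.02° (west) — does not cross 180°.
Total crossings: 1.

1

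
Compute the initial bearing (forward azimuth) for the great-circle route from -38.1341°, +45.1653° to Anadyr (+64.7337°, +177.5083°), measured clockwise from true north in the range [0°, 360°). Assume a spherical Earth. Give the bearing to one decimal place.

30.6°

Δλ = 177.5083 − 45.1653 = 132.3430°.
θ = atan2( sin Δλ · cos φ₂ , cos φ₁ · sin φ₂ − sin φ₁ · cos φ₂ · cos Δλ )
  = atan2(0.31548, 0.53379) = 30.584° → normalised to [0°, 360°): 30.584°.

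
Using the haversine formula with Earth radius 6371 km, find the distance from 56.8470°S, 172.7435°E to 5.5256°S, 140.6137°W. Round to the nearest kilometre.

Δλ = -140.6137 − 172.7435 = -313.3572°; wrapped into (−180°, 180°]: 46.6428°.
Δφ = -5.5256 − -56.8470 = 51.3214°.
a = sin²(Δφ/2) + cos φ₁ · cos φ₂ · sin²(Δλ/2) = 0.272837.
c = 2·atan2(√a, √(1−a)) = 1.09918 rad → d = 6371·c ≈ 7002.88 km.

7003 km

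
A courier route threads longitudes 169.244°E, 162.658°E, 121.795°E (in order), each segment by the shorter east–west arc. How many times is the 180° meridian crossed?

Leg 1: +169.244° → +162.658°, shortest Δλ = -6.586° (west) — does not cross 180°.
Leg 2: +162.658° → +121.795°, shortest Δλ = -40.863° (west) — does not cross 180°.
Total crossings: 0.

0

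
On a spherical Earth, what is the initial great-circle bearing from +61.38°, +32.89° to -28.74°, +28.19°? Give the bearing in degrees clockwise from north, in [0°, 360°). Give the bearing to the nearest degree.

Δλ = 28.19 − 32.89 = -4.70°.
θ = atan2( sin Δλ · cos φ₂ , cos φ₁ · sin φ₂ − sin φ₁ · cos φ₂ · cos Δλ )
  = atan2(-0.07184, -0.99741) = -175.880° → normalised to [0°, 360°): 184.120°.

184°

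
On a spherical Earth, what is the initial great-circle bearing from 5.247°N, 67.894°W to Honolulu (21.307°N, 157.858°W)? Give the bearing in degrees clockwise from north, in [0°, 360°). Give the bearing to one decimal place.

291.2°

Δλ = -157.858 − -67.894 = -89.964°.
θ = atan2( sin Δλ · cos φ₂ , cos φ₁ · sin φ₂ − sin φ₁ · cos φ₂ · cos Δλ )
  = atan2(-0.93165, 0.36179) = -68.777° → normalised to [0°, 360°): 291.223°.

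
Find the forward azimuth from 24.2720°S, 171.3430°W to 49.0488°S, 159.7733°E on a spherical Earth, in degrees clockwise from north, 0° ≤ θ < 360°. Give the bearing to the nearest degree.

Δλ = 159.7733 − -171.3430 = 331.1163°; wrapped into (−180°, 180°]: -28.8837°.
θ = atan2( sin Δλ · cos φ₂ , cos φ₁ · sin φ₂ − sin φ₁ · cos φ₂ · cos Δλ )
  = atan2(-0.31659, -0.45260) = -145.028° → normalised to [0°, 360°): 214.972°.

215°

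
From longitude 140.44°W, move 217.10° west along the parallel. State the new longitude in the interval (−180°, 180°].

2.46°E

Start at -140.44°; shift −217.10° → -357.54°.
-357.54° lies outside (−180°, 180°]; add 360° → +2.46°.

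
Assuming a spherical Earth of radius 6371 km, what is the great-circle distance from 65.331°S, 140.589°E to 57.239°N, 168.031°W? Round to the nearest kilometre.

14294 km

Δλ = -168.031 − 140.589 = -308.620°; wrapped into (−180°, 180°]: 51.380°.
Δφ = 57.239 − -65.331 = 122.570°.
a = sin²(Δφ/2) + cos φ₁ · cos φ₂ · sin²(Δλ/2) = 0.811609.
c = 2·atan2(√a, √(1−a)) = 2.24365 rad → d = 6371·c ≈ 14294.27 km.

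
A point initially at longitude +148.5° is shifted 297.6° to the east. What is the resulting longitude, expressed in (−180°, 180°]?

Start at +148.5°; shift +297.6° → +446.1°.
+446.1° lies outside (−180°, 180°]; subtract 360° → +86.1°.

+86.1°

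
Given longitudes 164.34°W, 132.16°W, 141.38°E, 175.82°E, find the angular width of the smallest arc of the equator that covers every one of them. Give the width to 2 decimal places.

86.46°

Sort the longitudes: -164.34°, -132.16°, +141.38°, +175.82°.
Eastward gaps between consecutive values (wrapping around): 32.18°, 273.54°, 34.44°, 19.84°.
Largest gap = 273.54° ⇒ minimal covering band is its complement: 360° − 273.54° = 86.46°.
Band runs from +141.38° eastward to -132.16°, crossing the antimeridian.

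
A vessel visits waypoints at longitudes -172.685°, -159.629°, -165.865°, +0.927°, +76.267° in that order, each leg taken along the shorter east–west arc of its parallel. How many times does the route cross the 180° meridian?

0

Leg 1: -172.685° → -159.629°, shortest Δλ = 13.056° (east) — does not cross 180°.
Leg 2: -159.629° → -165.865°, shortest Δλ = -6.236° (west) — does not cross 180°.
Leg 3: -165.865° → +0.927°, shortest Δλ = 166.792° (east) — does not cross 180°.
Leg 4: +0.927° → +76.267°, shortest Δλ = 75.34° (east) — does not cross 180°.
Total crossings: 0.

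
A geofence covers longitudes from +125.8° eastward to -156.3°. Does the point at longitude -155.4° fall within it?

Band width going east from +125.8° to -156.3°: ((-156.3 − 125.8) mod 360) = 77.9°.
Offset of -155.4° east of the west edge: ((-155.4 − 125.8) mod 360) = 78.8°.
78.8° > 77.9° ⇒ outside.

No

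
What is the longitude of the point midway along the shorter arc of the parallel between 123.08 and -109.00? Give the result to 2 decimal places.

-172.96°

Signed shortest Δλ from +123.08° to -109.00° is +127.92°.
Midpoint longitude = +123.08° + (+127.92°)/2 = +123.08° + 63.96° = +187.04°.
Normalise into (−180°, 180°]: -172.96°.
(The naïve average (+123.08 + -109.00)/2 = 7.04° is on the wrong side of the globe.)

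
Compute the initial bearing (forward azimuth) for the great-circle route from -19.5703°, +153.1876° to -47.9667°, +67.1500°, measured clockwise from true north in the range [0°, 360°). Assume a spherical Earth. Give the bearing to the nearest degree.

Δλ = 67.1500 − 153.1876 = -86.0376°.
θ = atan2( sin Δλ · cos φ₂ , cos φ₁ · sin φ₂ − sin φ₁ · cos φ₂ · cos Δλ )
  = atan2(-0.66796, -0.68435) = -135.694° → normalised to [0°, 360°): 224.306°.

224°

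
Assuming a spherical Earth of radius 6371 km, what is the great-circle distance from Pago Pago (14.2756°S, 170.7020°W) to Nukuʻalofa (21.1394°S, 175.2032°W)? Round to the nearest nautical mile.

Δλ = -175.2032 − -170.7020 = -4.5012°.
Δφ = -21.1394 − -14.2756 = -6.8638°.
a = sin²(Δφ/2) + cos φ₁ · cos φ₂ · sin²(Δλ/2) = 0.004977.
c = 2·atan2(√a, √(1−a)) = 0.14122 rad → d = 6371·c ≈ 899.71 km ≈ 485.80 nmi.

486 nmi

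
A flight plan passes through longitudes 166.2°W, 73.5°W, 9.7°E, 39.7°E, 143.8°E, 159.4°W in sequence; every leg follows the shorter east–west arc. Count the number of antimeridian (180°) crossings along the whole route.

Leg 1: -166.2° → -73.5°, shortest Δλ = 92.7° (east) — does not cross 180°.
Leg 2: -73.5° → +9.7°, shortest Δλ = 83.2° (east) — does not cross 180°.
Leg 3: +9.7° → +39.7°, shortest Δλ = 30.0° (east) — does not cross 180°.
Leg 4: +39.7° → +143.8°, shortest Δλ = 104.1° (east) — does not cross 180°.
Leg 5: +143.8° → -159.4°, shortest Δλ = 56.8° (east) — crosses 180°.
Total crossings: 1.

1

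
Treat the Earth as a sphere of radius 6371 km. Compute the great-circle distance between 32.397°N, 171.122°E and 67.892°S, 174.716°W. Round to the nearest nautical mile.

Δλ = -174.716 − 171.122 = -345.838°; wrapped into (−180°, 180°]: 14.162°.
Δφ = -67.892 − 32.397 = -100.289°.
a = sin²(Δφ/2) + cos φ₁ · cos φ₂ · sin²(Δλ/2) = 0.594136.
c = 2·atan2(√a, √(1−a)) = 1.76020 rad → d = 6371·c ≈ 11214.22 km ≈ 6055.19 nmi.

6055 nmi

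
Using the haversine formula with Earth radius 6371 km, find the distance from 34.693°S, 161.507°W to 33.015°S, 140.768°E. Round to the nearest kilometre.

Δλ = 140.768 − -161.507 = 302.275°; wrapped into (−180°, 180°]: -57.725°.
Δφ = -33.015 − -34.693 = 1.678°.
a = sin²(Δφ/2) + cos φ₁ · cos φ₂ · sin²(Δλ/2) = 0.160862.
c = 2·atan2(√a, √(1−a)) = 0.82538 rad → d = 6371·c ≈ 5258.51 km.

5259 km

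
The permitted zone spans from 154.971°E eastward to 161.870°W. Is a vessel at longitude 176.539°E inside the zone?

Band width going east from +154.971° to -161.870°: ((-161.870 − 154.971) mod 360) = 43.159°.
Offset of +176.539° east of the west edge: ((176.539 − 154.971) mod 360) = 21.568°.
21.568° ≤ 43.159° ⇒ inside.

Yes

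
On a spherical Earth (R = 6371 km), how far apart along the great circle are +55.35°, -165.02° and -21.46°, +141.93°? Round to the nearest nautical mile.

5345 nmi

Δλ = 141.93 − -165.02 = 306.95°; wrapped into (−180°, 180°]: -53.05°.
Δφ = -21.46 − 55.35 = -76.81°.
a = sin²(Δφ/2) + cos φ₁ · cos φ₂ · sin²(Δλ/2) = 0.491443.
c = 2·atan2(√a, √(1−a)) = 1.55368 rad → d = 6371·c ≈ 9898.50 km ≈ 5344.76 nmi.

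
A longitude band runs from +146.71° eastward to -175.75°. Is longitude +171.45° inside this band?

Band width going east from +146.71° to -175.75°: ((-175.75 − 146.71) mod 360) = 37.54°.
Offset of +171.45° east of the west edge: ((171.45 − 146.71) mod 360) = 24.74°.
24.74° ≤ 37.54° ⇒ inside.

Yes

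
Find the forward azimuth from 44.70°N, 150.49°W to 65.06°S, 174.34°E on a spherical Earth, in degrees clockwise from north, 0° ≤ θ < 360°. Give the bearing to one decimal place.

Δλ = 174.34 − -150.49 = 324.83°; wrapped into (−180°, 180°]: -35.17°.
θ = atan2( sin Δλ · cos φ₂ , cos φ₁ · sin φ₂ − sin φ₁ · cos φ₂ · cos Δλ )
  = atan2(-0.24288, -0.88697) = -164.686° → normalised to [0°, 360°): 195.314°.

195.3°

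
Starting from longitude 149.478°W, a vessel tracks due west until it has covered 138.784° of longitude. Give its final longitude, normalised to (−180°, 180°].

Start at -149.478°; shift −138.784° → -288.262°.
-288.262° lies outside (−180°, 180°]; add 360° → +71.738°.

71.738°E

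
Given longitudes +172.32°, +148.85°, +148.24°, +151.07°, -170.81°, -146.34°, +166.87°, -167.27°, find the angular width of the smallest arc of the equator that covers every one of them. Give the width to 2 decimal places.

Sort the longitudes: -170.81°, -167.27°, -146.34°, +148.24°, +148.85°, +151.07°, +166.87°, +172.32°.
Eastward gaps between consecutive values (wrapping around): 3.54°, 20.93°, 294.58°, 0.61°, 2.22°, 15.80°, 5.45°, 16.87°.
Largest gap = 294.58° ⇒ minimal covering band is its complement: 360° − 294.58° = 65.42°.
Band runs from +148.24° eastward to -146.34°, crossing the antimeridian.

65.42°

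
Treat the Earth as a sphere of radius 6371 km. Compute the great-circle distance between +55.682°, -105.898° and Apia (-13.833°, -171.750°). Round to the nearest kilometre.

9839 km

Δλ = -171.750 − -105.898 = -65.852°.
Δφ = -13.833 − 55.682 = -69.515°.
a = sin²(Δφ/2) + cos φ₁ · cos φ₂ · sin²(Δλ/2) = 0.486760.
c = 2·atan2(√a, √(1−a)) = 1.54431 rad → d = 6371·c ≈ 9838.81 km.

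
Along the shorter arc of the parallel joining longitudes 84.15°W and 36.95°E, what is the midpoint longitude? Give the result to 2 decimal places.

Signed shortest Δλ from -84.15° to +36.95° is +121.10°.
Midpoint longitude = -84.15° + (+121.10°)/2 = -84.15° + 60.55° = -23.60°.

23.60°W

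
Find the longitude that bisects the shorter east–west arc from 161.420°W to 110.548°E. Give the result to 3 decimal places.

Signed shortest Δλ from -161.420° to +110.548° is -88.032°.
Midpoint longitude = -161.420° + (-88.032°)/2 = -161.420° − 44.016° = -205.436°.
Normalise into (−180°, 180°]: +154.564°.
(The naïve average (-161.420 + +110.548)/2 = -25.436° is on the wrong side of the globe.)

154.564°E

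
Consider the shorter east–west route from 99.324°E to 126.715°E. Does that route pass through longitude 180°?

Signed shortest Δλ = ((126.715 − 99.324 + 180) mod 360) − 180 = 27.391°.
Going east by 27.391° from +99.324° reaches +126.715° without touching 180°.

No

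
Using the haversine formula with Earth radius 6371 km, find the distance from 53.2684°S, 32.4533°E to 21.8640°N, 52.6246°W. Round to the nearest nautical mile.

Δλ = -52.6246 − 32.4533 = -85.0779°.
Δφ = 21.8640 − -53.2684 = 75.1324°.
a = sin²(Δφ/2) + cos φ₁ · cos φ₂ · sin²(Δλ/2) = 0.625419.
c = 2·atan2(√a, √(1−a)) = 1.82434 rad → d = 6371·c ≈ 11622.89 km ≈ 6275.86 nmi.

6276 nmi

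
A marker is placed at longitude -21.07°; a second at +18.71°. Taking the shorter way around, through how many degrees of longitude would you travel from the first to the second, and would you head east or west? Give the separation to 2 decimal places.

39.78° east

Raw difference: 18.71 − -21.07 = 39.78°.
Normalise into (−180°, 180°]: 39.78° stays 39.78°.
Positive ⇒ the second point lies to the east; separation 39.78°.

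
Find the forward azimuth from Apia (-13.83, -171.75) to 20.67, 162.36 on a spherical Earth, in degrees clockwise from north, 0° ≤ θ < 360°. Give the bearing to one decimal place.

323.1°

Δλ = 162.36 − -171.75 = 334.11°; wrapped into (−180°, 180°]: -25.89°.
θ = atan2( sin Δλ · cos φ₂ , cos φ₁ · sin φ₂ − sin φ₁ · cos φ₂ · cos Δλ )
  = atan2(-0.40854, 0.54396) = -36.908° → normalised to [0°, 360°): 323.092°.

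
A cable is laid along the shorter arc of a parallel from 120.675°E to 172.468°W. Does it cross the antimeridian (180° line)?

Naïve |-172.468 − 120.675| = 293.143° > 180°, so the shorter arc goes the other way round — across 180°.
Signed shortest Δλ = ((-172.468 − 120.675 + 180) mod 360) − 180 = 66.857°.
Going east by 66.857° from +120.675° passes through 180° before reaching -172.468°.

Yes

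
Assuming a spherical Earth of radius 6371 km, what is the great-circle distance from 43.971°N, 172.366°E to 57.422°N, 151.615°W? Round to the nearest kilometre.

2896 km

Δλ = -151.615 − 172.366 = -323.981°; wrapped into (−180°, 180°]: 36.019°.
Δφ = 57.422 − 43.971 = 13.451°.
a = sin²(Δφ/2) + cos φ₁ · cos φ₂ · sin²(Δλ/2) = 0.050758.
c = 2·atan2(√a, √(1−a)) = 0.45449 rad → d = 6371·c ≈ 2895.56 km.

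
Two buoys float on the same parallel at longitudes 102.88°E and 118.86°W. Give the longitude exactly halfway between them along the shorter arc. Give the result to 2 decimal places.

172.01°E

Signed shortest Δλ from +102.88° to -118.86° is +138.26°.
Midpoint longitude = +102.88° + (+138.26°)/2 = +102.88° + 69.13° = +172.01°.
(The naïve average (+102.88 + -118.86)/2 = -7.99° is on the wrong side of the globe.)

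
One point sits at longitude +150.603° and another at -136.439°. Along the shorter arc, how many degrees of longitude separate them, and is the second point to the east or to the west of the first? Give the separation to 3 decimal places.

72.958° east

Raw difference: -136.439 − 150.603 = -287.042°.
Normalise into (−180°, 180°]: -287.042° + 360° = 72.958°.
Positive ⇒ the second point lies to the east; separation 72.958°.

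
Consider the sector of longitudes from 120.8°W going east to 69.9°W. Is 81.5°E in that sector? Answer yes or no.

Band width going east from -120.8° to -69.9°: ((-69.9 − -120.8) mod 360) = 50.9°.
Offset of +81.5° east of the west edge: ((81.5 − -120.8) mod 360) = 202.3°.
202.3° > 50.9° ⇒ outside.

No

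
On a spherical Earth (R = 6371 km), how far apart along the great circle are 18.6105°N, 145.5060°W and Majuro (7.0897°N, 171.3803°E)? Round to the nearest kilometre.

4832 km

Δλ = 171.3803 − -145.5060 = 316.8863°; wrapped into (−180°, 180°]: -43.1137°.
Δφ = 7.0897 − 18.6105 = -11.5208°.
a = sin²(Δφ/2) + cos φ₁ · cos φ₂ · sin²(Δλ/2) = 0.137037.
c = 2·atan2(√a, √(1−a)) = 0.75842 rad → d = 6371·c ≈ 4831.87 km.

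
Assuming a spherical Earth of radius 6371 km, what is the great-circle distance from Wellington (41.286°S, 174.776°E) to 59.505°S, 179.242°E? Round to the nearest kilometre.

2049 km

Δλ = 179.242 − 174.776 = 4.466°.
Δφ = -59.505 − -41.286 = -18.219°.
a = sin²(Δφ/2) + cos φ₁ · cos φ₂ · sin²(Δλ/2) = 0.025645.
c = 2·atan2(√a, √(1−a)) = 0.32166 rad → d = 6371·c ≈ 2049.32 km.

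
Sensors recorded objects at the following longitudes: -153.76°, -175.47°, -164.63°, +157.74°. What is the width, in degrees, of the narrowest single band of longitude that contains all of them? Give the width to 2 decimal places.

Sort the longitudes: -175.47°, -164.63°, -153.76°, +157.74°.
Eastward gaps between consecutive values (wrapping around): 10.84°, 10.87°, 311.50°, 26.79°.
Largest gap = 311.50° ⇒ minimal covering band is its complement: 360° − 311.50° = 48.50°.
Band runs from +157.74° eastward to -153.76°, crossing the antimeridian.

48.50°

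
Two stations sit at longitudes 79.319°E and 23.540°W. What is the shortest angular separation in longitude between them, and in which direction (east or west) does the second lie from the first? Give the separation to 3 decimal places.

Raw difference: -23.540 − 79.319 = -102.859°.
Normalise into (−180°, 180°]: -102.859° stays -102.859°.
Negative ⇒ the second point lies to the west; separation 102.859°.

102.859° west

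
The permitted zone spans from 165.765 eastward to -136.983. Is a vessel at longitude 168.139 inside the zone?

Yes

Band width going east from +165.765° to -136.983°: ((-136.983 − 165.765) mod 360) = 57.252°.
Offset of +168.139° east of the west edge: ((168.139 − 165.765) mod 360) = 2.374°.
2.374° ≤ 57.252° ⇒ inside.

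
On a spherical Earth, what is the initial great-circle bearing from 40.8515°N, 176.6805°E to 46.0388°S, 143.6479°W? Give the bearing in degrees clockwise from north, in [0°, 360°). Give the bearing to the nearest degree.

Δλ = -143.6479 − 176.6805 = -320.3284°; wrapped into (−180°, 180°]: 39.6716°.
θ = atan2( sin Δλ · cos φ₂ , cos φ₁ · sin φ₂ − sin φ₁ · cos φ₂ · cos Δλ )
  = atan2(0.44315, -0.89397) = 153.632° → normalised to [0°, 360°): 153.632°.

154°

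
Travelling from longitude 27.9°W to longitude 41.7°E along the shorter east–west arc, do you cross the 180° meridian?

No

Signed shortest Δλ = ((41.7 − -27.9 + 180) mod 360) − 180 = 69.6°.
Going east by 69.6° from -27.9° reaches +41.7° without touching 180°.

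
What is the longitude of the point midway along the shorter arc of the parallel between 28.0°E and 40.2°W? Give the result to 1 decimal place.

6.1°W

Signed shortest Δλ from +28.0° to -40.2° is -68.2°.
Midpoint longitude = +28.0° + (-68.2°)/2 = +28.0° − 34.1° = -6.1°.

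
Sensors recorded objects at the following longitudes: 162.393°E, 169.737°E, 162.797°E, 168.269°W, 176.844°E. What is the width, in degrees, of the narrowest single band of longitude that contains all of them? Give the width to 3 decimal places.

29.338°

Sort the longitudes: -168.269°, +162.393°, +162.797°, +169.737°, +176.844°.
Eastward gaps between consecutive values (wrapping around): 330.662°, 0.404°, 6.940°, 7.107°, 14.887°.
Largest gap = 330.662° ⇒ minimal covering band is its complement: 360° − 330.662° = 29.338°.
Band runs from +162.393° eastward to -168.269°, crossing the antimeridian.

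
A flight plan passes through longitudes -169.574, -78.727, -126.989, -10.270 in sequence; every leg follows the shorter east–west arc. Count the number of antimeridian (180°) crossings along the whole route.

Leg 1: -169.574° → -78.727°, shortest Δλ = 90.847° (east) — does not cross 180°.
Leg 2: -78.727° → -126.989°, shortest Δλ = -48.262° (west) — does not cross 180°.
Leg 3: -126.989° → -10.270°, shortest Δλ = 116.719° (east) — does not cross 180°.
Total crossings: 0.

0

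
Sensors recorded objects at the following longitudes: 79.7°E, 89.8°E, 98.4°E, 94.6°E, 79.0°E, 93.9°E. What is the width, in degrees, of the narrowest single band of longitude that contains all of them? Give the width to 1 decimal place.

Sort the longitudes: +79.0°, +79.7°, +89.8°, +93.9°, +94.6°, +98.4°.
Eastward gaps between consecutive values (wrapping around): 0.7°, 10.1°, 4.1°, 0.7°, 3.8°, 340.6°.
Largest gap = 340.6° ⇒ minimal covering band is its complement: 360° − 340.6° = 19.4°.
Band runs from +79.0° eastward to +98.4°.

19.4°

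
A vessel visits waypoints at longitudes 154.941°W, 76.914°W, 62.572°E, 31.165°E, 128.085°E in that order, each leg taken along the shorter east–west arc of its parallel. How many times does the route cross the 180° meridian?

0

Leg 1: -154.941° → -76.914°, shortest Δλ = 78.027° (east) — does not cross 180°.
Leg 2: -76.914° → +62.572°, shortest Δλ = 139.486° (east) — does not cross 180°.
Leg 3: +62.572° → +31.165°, shortest Δλ = -31.407° (west) — does not cross 180°.
Leg 4: +31.165° → +128.085°, shortest Δλ = 96.92° (east) — does not cross 180°.
Total crossings: 0.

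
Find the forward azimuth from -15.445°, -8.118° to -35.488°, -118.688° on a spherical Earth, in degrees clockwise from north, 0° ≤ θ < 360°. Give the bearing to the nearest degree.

Δλ = -118.688 − -8.118 = -110.570°.
θ = atan2( sin Δλ · cos φ₂ , cos φ₁ · sin φ₂ − sin φ₁ · cos φ₂ · cos Δλ )
  = atan2(-0.76232, -0.63576) = -129.827° → normalised to [0°, 360°): 230.173°.

230°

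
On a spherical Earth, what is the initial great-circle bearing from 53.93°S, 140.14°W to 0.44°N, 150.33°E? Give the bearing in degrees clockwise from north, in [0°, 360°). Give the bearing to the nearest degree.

Δλ = 150.33 − -140.14 = 290.47°; wrapped into (−180°, 180°]: -69.53°.
θ = atan2( sin Δλ · cos φ₂ , cos φ₁ · sin φ₂ − sin φ₁ · cos φ₂ · cos Δλ )
  = atan2(-0.93683, 0.28719) = -72.957° → normalised to [0°, 360°): 287.043°.

287°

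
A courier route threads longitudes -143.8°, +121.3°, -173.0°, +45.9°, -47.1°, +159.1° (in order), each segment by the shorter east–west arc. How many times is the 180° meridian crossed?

4

Leg 1: -143.8° → +121.3°, shortest Δλ = -94.9° (west) — crosses 180°.
Leg 2: +121.3° → -173.0°, shortest Δλ = 65.7° (east) — crosses 180°.
Leg 3: -173.0° → +45.9°, shortest Δλ = -141.1° (west) — crosses 180°.
Leg 4: +45.9° → -47.1°, shortest Δλ = -93.0° (west) — does not cross 180°.
Leg 5: -47.1° → +159.1°, shortest Δλ = -153.8° (west) — crosses 180°.
Total crossings: 4.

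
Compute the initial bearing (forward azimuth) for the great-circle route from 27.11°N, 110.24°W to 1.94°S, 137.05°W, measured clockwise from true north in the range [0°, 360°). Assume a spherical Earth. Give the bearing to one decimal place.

225.9°

Δλ = -137.05 − -110.24 = -26.81°.
θ = atan2( sin Δλ · cos φ₂ , cos φ₁ · sin φ₂ − sin φ₁ · cos φ₂ · cos Δλ )
  = atan2(-0.45077, -0.43662) = -134.086° → normalised to [0°, 360°): 225.914°.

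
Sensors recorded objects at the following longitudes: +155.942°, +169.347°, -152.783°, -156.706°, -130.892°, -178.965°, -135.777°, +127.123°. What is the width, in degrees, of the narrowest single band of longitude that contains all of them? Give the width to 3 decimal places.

101.985°

Sort the longitudes: -178.965°, -156.706°, -152.783°, -135.777°, -130.892°, +127.123°, +155.942°, +169.347°.
Eastward gaps between consecutive values (wrapping around): 22.259°, 3.923°, 17.006°, 4.885°, 258.015°, 28.819°, 13.405°, 11.688°.
Largest gap = 258.015° ⇒ minimal covering band is its complement: 360° − 258.015° = 101.985°.
Band runs from +127.123° eastward to -130.892°, crossing the antimeridian.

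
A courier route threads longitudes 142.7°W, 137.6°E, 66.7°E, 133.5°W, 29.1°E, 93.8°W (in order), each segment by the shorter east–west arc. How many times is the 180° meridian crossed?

Leg 1: -142.7° → +137.6°, shortest Δλ = -79.7° (west) — crosses 180°.
Leg 2: +137.6° → +66.7°, shortest Δλ = -70.9° (west) — does not cross 180°.
Leg 3: +66.7° → -133.5°, shortest Δλ = 159.8° (east) — crosses 180°.
Leg 4: -133.5° → +29.1°, shortest Δλ = 162.6° (east) — does not cross 180°.
Leg 5: +29.1° → -93.8°, shortest Δλ = -122.9° (west) — does not cross 180°.
Total crossings: 2.

2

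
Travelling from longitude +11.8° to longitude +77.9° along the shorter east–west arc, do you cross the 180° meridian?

No

Signed shortest Δλ = ((77.9 − 11.8 + 180) mod 360) − 180 = 66.1°.
Going east by 66.1° from +11.8° reaches +77.9° without touching 180°.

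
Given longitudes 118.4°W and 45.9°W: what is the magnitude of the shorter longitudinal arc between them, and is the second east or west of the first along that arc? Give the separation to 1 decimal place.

Raw difference: -45.9 − -118.4 = 72.5°.
Normalise into (−180°, 180°]: 72.5° stays 72.5°.
Positive ⇒ the second point lies to the east; separation 72.5°.

72.5° east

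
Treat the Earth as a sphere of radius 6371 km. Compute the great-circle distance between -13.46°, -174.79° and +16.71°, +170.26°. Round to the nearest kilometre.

Δλ = 170.26 − -174.79 = 345.05°; wrapped into (−180°, 180°]: -14.95°.
Δφ = 16.71 − -13.46 = 30.17°.
a = sin²(Δφ/2) + cos φ₁ · cos φ₂ · sin²(Δλ/2) = 0.083495.
c = 2·atan2(√a, √(1−a)) = 0.58627 rad → d = 6371·c ≈ 3735.14 km.

3735 km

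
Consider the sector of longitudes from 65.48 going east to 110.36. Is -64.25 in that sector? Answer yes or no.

Band width going east from +65.48° to +110.36°: ((110.36 − 65.48) mod 360) = 44.88°.
Offset of -64.25° east of the west edge: ((-64.25 − 65.48) mod 360) = 230.27°.
230.27° > 44.88° ⇒ outside.

No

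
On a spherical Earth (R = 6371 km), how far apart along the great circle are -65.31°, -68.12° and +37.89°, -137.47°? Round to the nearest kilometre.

12923 km

Δλ = -137.47 − -68.12 = -69.35°.
Δφ = 37.89 − -65.31 = 103.20°.
a = sin²(Δφ/2) + cos φ₁ · cos φ₂ · sin²(Δλ/2) = 0.720874.
c = 2·atan2(√a, √(1−a)) = 2.02834 rad → d = 6371·c ≈ 12922.57 km.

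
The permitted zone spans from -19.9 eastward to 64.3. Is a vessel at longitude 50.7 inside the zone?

Band width going east from -19.9° to +64.3°: ((64.3 − -19.9) mod 360) = 84.2°.
Offset of +50.7° east of the west edge: ((50.7 − -19.9) mod 360) = 70.6°.
70.6° ≤ 84.2° ⇒ inside.

Yes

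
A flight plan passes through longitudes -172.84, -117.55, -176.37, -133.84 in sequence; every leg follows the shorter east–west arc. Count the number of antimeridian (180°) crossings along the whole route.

Leg 1: -172.84° → -117.55°, shortest Δλ = 55.29° (east) — does not cross 180°.
Leg 2: -117.55° → -176.37°, shortest Δλ = -58.82° (west) — does not cross 180°.
Leg 3: -176.37° → -133.84°, shortest Δλ = 42.53° (east) — does not cross 180°.
Total crossings: 0.

0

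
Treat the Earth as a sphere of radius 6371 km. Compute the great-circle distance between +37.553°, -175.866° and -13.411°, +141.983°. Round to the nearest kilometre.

Δλ = 141.983 − -175.866 = 317.849°; wrapped into (−180°, 180°]: -42.151°.
Δφ = -13.411 − 37.553 = -50.964°.
a = sin²(Δφ/2) + cos φ₁ · cos φ₂ · sin²(Δλ/2) = 0.284816.
c = 2·atan2(√a, √(1−a)) = 1.12590 rad → d = 6371·c ≈ 7173.09 km.

7173 km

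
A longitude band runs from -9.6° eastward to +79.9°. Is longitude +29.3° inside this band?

Band width going east from -9.6° to +79.9°: ((79.9 − -9.6) mod 360) = 89.5°.
Offset of +29.3° east of the west edge: ((29.3 − -9.6) mod 360) = 38.9°.
38.9° ≤ 89.5° ⇒ inside.

Yes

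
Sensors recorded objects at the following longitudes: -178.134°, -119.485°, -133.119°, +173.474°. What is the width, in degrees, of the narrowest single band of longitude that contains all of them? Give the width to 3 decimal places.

67.041°

Sort the longitudes: -178.134°, -133.119°, -119.485°, +173.474°.
Eastward gaps between consecutive values (wrapping around): 45.015°, 13.634°, 292.959°, 8.392°.
Largest gap = 292.959° ⇒ minimal covering band is its complement: 360° − 292.959° = 67.041°.
Band runs from +173.474° eastward to -119.485°, crossing the antimeridian.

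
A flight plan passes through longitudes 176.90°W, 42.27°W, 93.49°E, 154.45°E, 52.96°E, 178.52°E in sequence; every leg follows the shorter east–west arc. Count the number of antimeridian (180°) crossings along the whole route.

0

Leg 1: -176.90° → -42.27°, shortest Δλ = 134.63° (east) — does not cross 180°.
Leg 2: -42.27° → +93.49°, shortest Δλ = 135.76° (east) — does not cross 180°.
Leg 3: +93.49° → +154.45°, shortest Δλ = 60.96° (east) — does not cross 180°.
Leg 4: +154.45° → +52.96°, shortest Δλ = -101.49° (west) — does not cross 180°.
Leg 5: +52.96° → +178.52°, shortest Δλ = 125.56° (east) — does not cross 180°.
Total crossings: 0.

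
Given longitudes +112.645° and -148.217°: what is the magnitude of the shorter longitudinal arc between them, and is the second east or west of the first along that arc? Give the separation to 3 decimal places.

99.138° east

Raw difference: -148.217 − 112.645 = -260.862°.
Normalise into (−180°, 180°]: -260.862° + 360° = 99.138°.
Positive ⇒ the second point lies to the east; separation 99.138°.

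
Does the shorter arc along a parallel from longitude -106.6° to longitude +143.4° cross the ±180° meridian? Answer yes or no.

Naïve |143.4 − -106.6| = 250.0° > 180°, so the shorter arc goes the other way round — across 180°.
Signed shortest Δλ = ((143.4 − -106.6 + 180) mod 360) − 180 = -110.0°.
Going west by 110.0° from -106.6° passes through 180° before reaching +143.4°.

Yes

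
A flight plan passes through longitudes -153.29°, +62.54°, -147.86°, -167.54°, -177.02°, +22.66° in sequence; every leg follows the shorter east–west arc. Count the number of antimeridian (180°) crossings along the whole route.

Leg 1: -153.29° → +62.54°, shortest Δλ = -144.17° (west) — crosses 180°.
Leg 2: +62.54° → -147.86°, shortest Δλ = 149.6° (east) — crosses 180°.
Leg 3: -147.86° → -167.54°, shortest Δλ = -19.68° (west) — does not cross 180°.
Leg 4: -167.54° → -177.02°, shortest Δλ = -9.48° (west) — does not cross 180°.
Leg 5: -177.02° → +22.66°, shortest Δλ = -160.32° (west) — crosses 180°.
Total crossings: 3.

3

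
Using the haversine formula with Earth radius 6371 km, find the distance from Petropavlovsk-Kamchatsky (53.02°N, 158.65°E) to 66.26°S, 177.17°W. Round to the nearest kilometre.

Δλ = -177.17 − 158.65 = -335.82°; wrapped into (−180°, 180°]: 24.18°.
Δφ = -66.26 − 53.02 = -119.28°.
a = sin²(Δφ/2) + cos φ₁ · cos φ₂ · sin²(Δλ/2) = 0.755163.
c = 2·atan2(√a, √(1−a)) = 2.10636 rad → d = 6371·c ≈ 13419.62 km.

13420 km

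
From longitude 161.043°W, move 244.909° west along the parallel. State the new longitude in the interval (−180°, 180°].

Start at -161.043°; shift −244.909° → -405.952°.
-405.952° lies outside (−180°, 180°]; add 360° → -45.952°.

45.952°W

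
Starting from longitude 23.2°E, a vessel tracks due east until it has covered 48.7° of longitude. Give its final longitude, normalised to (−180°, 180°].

Start at +23.2°; shift +48.7° → +71.9°.
+71.9° already lies in (−180°, 180°].

71.9°E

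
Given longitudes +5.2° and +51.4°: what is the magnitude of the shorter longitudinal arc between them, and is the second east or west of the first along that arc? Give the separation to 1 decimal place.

Raw difference: 51.4 − 5.2 = 46.2°.
Normalise into (−180°, 180°]: 46.2° stays 46.2°.
Positive ⇒ the second point lies to the east; separation 46.2°.

46.2° east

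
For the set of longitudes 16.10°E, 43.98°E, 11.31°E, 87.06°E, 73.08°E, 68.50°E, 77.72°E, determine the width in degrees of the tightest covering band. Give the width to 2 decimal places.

75.75°

Sort the longitudes: +11.31°, +16.10°, +43.98°, +68.50°, +73.08°, +77.72°, +87.06°.
Eastward gaps between consecutive values (wrapping around): 4.79°, 27.88°, 24.52°, 4.58°, 4.64°, 9.34°, 284.25°.
Largest gap = 284.25° ⇒ minimal covering band is its complement: 360° − 284.25° = 75.75°.
Band runs from +11.31° eastward to +87.06°.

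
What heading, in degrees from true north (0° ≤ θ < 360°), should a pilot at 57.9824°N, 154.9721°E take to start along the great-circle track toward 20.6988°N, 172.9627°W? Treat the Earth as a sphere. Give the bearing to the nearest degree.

Δλ = -172.9627 − 154.9721 = -327.9348°; wrapped into (−180°, 180°]: 32.0652°.
θ = atan2( sin Δλ · cos φ₂ , cos φ₁ · sin φ₂ − sin φ₁ · cos φ₂ · cos Δλ )
  = atan2(0.49662, -0.48476) = 134.308° → normalised to [0°, 360°): 134.308°.

134°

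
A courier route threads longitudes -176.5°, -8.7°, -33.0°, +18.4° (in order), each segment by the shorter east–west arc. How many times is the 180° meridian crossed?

Leg 1: -176.5° → -8.7°, shortest Δλ = 167.8° (east) — does not cross 180°.
Leg 2: -8.7° → -33.0°, shortest Δλ = -24.3° (west) — does not cross 180°.
Leg 3: -33.0° → +18.4°, shortest Δλ = 51.4° (east) — does not cross 180°.
Total crossings: 0.

0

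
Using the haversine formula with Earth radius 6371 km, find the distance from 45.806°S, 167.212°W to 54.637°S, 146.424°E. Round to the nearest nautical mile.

1821 nmi

Δλ = 146.424 − -167.212 = 313.636°; wrapped into (−180°, 180°]: -46.364°.
Δφ = -54.637 − -45.806 = -8.831°.
a = sin²(Δφ/2) + cos φ₁ · cos φ₂ · sin²(Δλ/2) = 0.068446.
c = 2·atan2(√a, √(1−a)) = 0.52940 rad → d = 6371·c ≈ 3372.84 km ≈ 1821.19 nmi.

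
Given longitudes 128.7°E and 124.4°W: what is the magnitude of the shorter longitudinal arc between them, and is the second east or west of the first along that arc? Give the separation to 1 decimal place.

Raw difference: -124.4 − 128.7 = -253.1°.
Normalise into (−180°, 180°]: -253.1° + 360° = 106.9°.
Positive ⇒ the second point lies to the east; separation 106.9°.

106.9° east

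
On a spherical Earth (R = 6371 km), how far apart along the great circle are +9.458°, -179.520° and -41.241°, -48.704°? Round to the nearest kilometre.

14053 km

Δλ = -48.704 − -179.520 = 130.816°.
Δφ = -41.241 − 9.458 = -50.699°.
a = sin²(Δφ/2) + cos φ₁ · cos φ₂ · sin²(Δλ/2) = 0.796570.
c = 2·atan2(√a, √(1−a)) = 2.20575 rad → d = 6371·c ≈ 14052.83 km.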